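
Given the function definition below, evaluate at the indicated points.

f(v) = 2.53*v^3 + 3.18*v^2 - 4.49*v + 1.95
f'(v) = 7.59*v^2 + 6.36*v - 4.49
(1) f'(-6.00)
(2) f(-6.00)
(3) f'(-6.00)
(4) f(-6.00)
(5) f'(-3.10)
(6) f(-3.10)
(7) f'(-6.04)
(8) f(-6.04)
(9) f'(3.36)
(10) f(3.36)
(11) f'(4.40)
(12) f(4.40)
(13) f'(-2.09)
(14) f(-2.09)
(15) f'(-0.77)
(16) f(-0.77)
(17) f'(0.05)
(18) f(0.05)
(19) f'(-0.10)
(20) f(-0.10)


(1) = 230.59
(2) = -403.11
(3) = 230.59
(4) = -403.11
(5) = 48.73
(6) = -28.94
(7) = 233.99
(8) = -412.40
(9) = 102.57
(10) = 118.74
(11) = 170.44
(12) = 259.27
(13) = 15.37
(14) = 2.13
(15) = -4.89
(16) = 6.14
(17) = -4.15
(18) = 1.73
(19) = -5.05
(20) = 2.43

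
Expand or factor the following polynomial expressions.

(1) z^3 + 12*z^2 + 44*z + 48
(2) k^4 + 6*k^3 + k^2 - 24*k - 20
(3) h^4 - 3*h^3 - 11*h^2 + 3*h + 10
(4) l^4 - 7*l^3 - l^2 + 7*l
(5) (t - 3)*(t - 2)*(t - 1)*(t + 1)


(1) = (z + 2)*(z + 4)*(z + 6)
(2) = (k - 2)*(k + 1)*(k + 2)*(k + 5)
(3) = (h - 5)*(h - 1)*(h + 1)*(h + 2)
(4) = l*(l - 7)*(l - 1)*(l + 1)
(5) = t^4 - 5*t^3 + 5*t^2 + 5*t - 6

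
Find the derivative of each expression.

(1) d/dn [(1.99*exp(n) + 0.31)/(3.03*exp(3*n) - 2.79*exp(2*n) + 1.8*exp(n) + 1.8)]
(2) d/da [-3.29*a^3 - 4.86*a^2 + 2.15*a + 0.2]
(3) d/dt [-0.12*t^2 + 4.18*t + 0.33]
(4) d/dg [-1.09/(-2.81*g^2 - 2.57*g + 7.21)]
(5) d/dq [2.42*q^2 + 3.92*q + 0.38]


(1) = (-12.0594*exp(3*n) + 2.7342*exp(2*n) + 1.7298*exp(n) + 3.024)*exp(n)/(9.1809*exp(6*n) - 16.9074*exp(5*n) + 18.6921*exp(4*n) + 0.864*exp(3*n) - 6.804*exp(2*n) + 6.48*exp(n) + 3.24)
(2) = -9.87*a^2 - 9.72*a + 2.15
(3) = 4.18 - 0.24*t
(4) = (-6.1258*g - 2.8013)/(2.81*g^2 + 2.57*g - 7.21)^2
(5) = 4.84*q + 3.92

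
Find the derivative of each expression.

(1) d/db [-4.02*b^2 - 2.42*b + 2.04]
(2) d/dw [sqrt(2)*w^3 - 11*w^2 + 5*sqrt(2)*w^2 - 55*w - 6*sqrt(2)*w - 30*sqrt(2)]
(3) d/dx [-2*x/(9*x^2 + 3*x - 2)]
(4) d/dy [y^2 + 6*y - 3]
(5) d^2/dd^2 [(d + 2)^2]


(1) = -8.04*b - 2.42
(2) = 3*sqrt(2)*w^2 - 22*w + 10*sqrt(2)*w - 55 - 6*sqrt(2)
(3) = 2*(9*x^2 + 2)/(81*x^4 + 54*x^3 - 27*x^2 - 12*x + 4)
(4) = 2*y + 6
(5) = 2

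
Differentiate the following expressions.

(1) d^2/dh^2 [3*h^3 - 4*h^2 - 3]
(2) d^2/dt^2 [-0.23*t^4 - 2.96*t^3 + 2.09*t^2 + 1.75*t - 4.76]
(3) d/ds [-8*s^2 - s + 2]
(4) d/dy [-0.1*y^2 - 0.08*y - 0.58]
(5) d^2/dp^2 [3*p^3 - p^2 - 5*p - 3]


(1) = 18*h - 8
(2) = -2.76*t^2 - 17.76*t + 4.18
(3) = -16*s - 1
(4) = -0.2*y - 0.08
(5) = 18*p - 2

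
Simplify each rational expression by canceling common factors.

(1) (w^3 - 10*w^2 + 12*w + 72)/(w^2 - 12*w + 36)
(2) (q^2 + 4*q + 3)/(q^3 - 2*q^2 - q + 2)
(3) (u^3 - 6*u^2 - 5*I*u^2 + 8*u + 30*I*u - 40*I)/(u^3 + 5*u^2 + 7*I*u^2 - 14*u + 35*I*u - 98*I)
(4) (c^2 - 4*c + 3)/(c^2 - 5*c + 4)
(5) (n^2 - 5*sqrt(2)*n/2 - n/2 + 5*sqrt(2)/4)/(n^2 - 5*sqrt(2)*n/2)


(1) = w + 2
(2) = (q + 3)/(q^2 - 3*q + 2)
(3) = (u^2 + u*(-4 - 5*I) + 20*I)/(u^2 + u*(7 + 7*I) + 49*I)
(4) = (c - 3)/(c - 4)
(5) = (8*n - 4)/(8*n)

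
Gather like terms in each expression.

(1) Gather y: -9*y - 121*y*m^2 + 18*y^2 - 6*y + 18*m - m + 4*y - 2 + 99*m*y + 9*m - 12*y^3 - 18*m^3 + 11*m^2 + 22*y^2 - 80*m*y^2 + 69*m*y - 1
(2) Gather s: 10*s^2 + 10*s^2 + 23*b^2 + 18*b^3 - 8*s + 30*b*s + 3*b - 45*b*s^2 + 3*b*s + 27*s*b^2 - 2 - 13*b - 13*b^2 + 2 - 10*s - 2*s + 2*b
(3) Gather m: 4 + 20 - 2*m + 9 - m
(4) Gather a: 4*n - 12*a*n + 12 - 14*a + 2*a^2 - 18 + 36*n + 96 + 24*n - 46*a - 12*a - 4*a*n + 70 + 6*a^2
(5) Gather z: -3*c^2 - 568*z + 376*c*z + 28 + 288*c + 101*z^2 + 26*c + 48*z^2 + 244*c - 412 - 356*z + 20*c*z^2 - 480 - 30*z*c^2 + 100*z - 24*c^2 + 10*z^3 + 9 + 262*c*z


(1) = -18*m^3 + 11*m^2 + 26*m - 12*y^3 + y^2*(40 - 80*m) + y*(-121*m^2 + 168*m - 11) - 3
(2) = 18*b^3 + 10*b^2 - 8*b + s^2*(20 - 45*b) + s*(27*b^2 + 33*b - 20)
(3) = 33 - 3*m
(4) = 8*a^2 + a*(-16*n - 72) + 64*n + 160
(5) = -27*c^2 + 558*c + 10*z^3 + z^2*(20*c + 149) + z*(-30*c^2 + 638*c - 824) - 855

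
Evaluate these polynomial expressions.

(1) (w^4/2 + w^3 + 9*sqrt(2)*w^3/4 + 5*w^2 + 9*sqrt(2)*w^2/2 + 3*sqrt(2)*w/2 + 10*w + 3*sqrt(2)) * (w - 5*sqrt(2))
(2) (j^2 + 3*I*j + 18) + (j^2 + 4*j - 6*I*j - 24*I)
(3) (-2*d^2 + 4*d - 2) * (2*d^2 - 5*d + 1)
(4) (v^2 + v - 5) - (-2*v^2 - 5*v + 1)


(1) = w^5/2 - sqrt(2)*w^4/4 + w^4 - 35*w^3/2 - sqrt(2)*w^3/2 - 35*w^2 - 47*sqrt(2)*w^2/2 - 47*sqrt(2)*w - 15*w - 30
(2) = 2*j^2 + 4*j - 3*I*j + 18 - 24*I
(3) = -4*d^4 + 18*d^3 - 26*d^2 + 14*d - 2
(4) = 3*v^2 + 6*v - 6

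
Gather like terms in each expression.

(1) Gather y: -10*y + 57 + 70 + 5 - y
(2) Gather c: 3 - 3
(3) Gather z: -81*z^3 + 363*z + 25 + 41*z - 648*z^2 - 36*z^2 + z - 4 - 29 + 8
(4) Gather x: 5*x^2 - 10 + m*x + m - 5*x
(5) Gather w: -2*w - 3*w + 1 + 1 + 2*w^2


(1) = 132 - 11*y
(2) = 0
(3) = -81*z^3 - 684*z^2 + 405*z
(4) = m + 5*x^2 + x*(m - 5) - 10
(5) = 2*w^2 - 5*w + 2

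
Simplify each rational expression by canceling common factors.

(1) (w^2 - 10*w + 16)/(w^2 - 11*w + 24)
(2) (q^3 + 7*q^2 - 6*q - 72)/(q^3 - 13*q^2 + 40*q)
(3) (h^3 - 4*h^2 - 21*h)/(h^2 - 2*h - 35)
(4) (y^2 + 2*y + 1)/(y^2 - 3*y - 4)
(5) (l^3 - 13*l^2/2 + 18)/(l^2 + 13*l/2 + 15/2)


(1) = (w - 2)/(w - 3)
(2) = (q^3 + 7*q^2 - 6*q - 72)/(q^3 - 13*q^2 + 40*q)
(3) = (h^2 + 3*h)/(h + 5)
(4) = (y + 1)/(y - 4)
(5) = (l^2 - 8*l + 12)/(l + 5)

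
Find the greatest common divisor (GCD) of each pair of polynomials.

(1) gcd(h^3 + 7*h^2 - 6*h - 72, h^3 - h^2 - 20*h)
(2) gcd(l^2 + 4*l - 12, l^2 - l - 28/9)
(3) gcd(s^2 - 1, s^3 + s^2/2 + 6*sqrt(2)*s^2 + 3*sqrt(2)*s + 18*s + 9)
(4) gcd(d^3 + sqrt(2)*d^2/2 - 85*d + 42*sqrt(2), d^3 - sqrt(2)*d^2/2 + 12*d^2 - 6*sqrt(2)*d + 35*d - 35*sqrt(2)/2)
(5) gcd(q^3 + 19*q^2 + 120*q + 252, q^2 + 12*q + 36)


(1) = h + 4
(2) = 1
(3) = 1
(4) = d - sqrt(2)/2
(5) = gcd((q + 6)^2*(q + 7), (q + 6)^2) = q^2 + 12*q + 36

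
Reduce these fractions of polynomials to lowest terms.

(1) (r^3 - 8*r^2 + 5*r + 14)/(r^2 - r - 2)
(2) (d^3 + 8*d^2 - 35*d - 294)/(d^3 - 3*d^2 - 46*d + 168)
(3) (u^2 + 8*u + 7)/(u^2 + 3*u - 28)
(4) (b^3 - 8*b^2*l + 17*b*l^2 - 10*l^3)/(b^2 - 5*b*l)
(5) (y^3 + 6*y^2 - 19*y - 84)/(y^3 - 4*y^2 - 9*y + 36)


(1) = r - 7
(2) = (d + 7)/(d - 4)
(3) = (u + 1)/(u - 4)
(4) = (b^2 - 3*b*l + 2*l^2)/b
(5) = (y + 7)/(y - 3)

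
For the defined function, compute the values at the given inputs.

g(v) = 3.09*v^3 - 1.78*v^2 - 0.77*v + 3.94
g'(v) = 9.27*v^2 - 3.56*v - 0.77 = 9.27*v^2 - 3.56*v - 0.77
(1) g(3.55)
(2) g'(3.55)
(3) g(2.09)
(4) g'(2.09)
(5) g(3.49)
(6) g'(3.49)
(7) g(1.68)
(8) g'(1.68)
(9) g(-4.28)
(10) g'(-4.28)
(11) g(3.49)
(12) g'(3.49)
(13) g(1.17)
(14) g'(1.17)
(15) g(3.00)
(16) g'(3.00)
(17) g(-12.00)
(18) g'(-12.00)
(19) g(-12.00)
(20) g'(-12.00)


(1) = 117.02
(2) = 103.42
(3) = 22.77
(4) = 32.28
(5) = 110.92
(6) = 99.72
(7) = 12.27
(8) = 19.41
(9) = -267.64
(10) = 184.28
(11) = 110.92
(12) = 99.72
(13) = 5.55
(14) = 7.75
(15) = 69.04
(16) = 71.98
(17) = -5582.66
(18) = 1376.83
(19) = -5582.66
(20) = 1376.83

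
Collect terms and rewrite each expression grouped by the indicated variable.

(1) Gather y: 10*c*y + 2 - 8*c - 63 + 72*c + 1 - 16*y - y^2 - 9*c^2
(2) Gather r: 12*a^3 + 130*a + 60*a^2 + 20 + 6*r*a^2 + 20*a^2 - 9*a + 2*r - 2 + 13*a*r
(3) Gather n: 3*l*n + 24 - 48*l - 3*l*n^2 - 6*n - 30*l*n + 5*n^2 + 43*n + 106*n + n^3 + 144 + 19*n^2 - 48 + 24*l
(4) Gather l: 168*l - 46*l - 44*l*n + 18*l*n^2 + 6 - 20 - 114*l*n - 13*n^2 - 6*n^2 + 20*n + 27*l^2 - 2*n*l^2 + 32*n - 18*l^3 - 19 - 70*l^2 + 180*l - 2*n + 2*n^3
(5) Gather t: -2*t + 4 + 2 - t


(1) = -9*c^2 + 64*c - y^2 + y*(10*c - 16) - 60
(2) = 12*a^3 + 80*a^2 + 121*a + r*(6*a^2 + 13*a + 2) + 18
(3) = -24*l + n^3 + n^2*(24 - 3*l) + n*(143 - 27*l) + 120
(4) = -18*l^3 + l^2*(-2*n - 43) + l*(18*n^2 - 158*n + 302) + 2*n^3 - 19*n^2 + 50*n - 33
(5) = 6 - 3*t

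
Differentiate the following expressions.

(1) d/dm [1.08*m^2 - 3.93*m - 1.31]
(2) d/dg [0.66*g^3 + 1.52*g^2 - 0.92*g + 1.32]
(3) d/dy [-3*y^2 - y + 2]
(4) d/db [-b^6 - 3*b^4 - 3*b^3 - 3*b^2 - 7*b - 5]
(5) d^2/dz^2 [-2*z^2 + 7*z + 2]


(1) = 2.16*m - 3.93
(2) = 1.98*g^2 + 3.04*g - 0.92
(3) = -6*y - 1
(4) = -6*b^5 - 12*b^3 - 9*b^2 - 6*b - 7
(5) = -4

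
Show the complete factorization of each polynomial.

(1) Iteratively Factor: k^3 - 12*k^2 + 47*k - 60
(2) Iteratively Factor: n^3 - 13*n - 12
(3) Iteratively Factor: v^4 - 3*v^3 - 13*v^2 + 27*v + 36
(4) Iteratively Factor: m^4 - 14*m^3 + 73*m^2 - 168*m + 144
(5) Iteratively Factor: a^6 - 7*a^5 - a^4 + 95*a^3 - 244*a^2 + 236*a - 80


(1) = (k - 4)*(k^2 - 8*k + 15) = (k - 5)*(k - 4)*(k - 3)
(2) = (n + 3)*(n^2 - 3*n - 4) = (n - 4)*(n + 3)*(n + 1)
(3) = (v + 3)*(v^3 - 6*v^2 + 5*v + 12) = (v - 4)*(v + 3)*(v^2 - 2*v - 3) = (v - 4)*(v + 1)*(v + 3)*(v - 3)
(4) = (m - 3)*(m^3 - 11*m^2 + 40*m - 48) = (m - 4)*(m - 3)*(m^2 - 7*m + 12) = (m - 4)^2*(m - 3)*(m - 3)
(5) = (a + 4)*(a^5 - 11*a^4 + 43*a^3 - 77*a^2 + 64*a - 20) = (a - 2)*(a + 4)*(a^4 - 9*a^3 + 25*a^2 - 27*a + 10) = (a - 2)*(a - 1)*(a + 4)*(a^3 - 8*a^2 + 17*a - 10) = (a - 5)*(a - 2)*(a - 1)*(a + 4)*(a^2 - 3*a + 2) = (a - 5)*(a - 2)*(a - 1)^2*(a + 4)*(a - 2)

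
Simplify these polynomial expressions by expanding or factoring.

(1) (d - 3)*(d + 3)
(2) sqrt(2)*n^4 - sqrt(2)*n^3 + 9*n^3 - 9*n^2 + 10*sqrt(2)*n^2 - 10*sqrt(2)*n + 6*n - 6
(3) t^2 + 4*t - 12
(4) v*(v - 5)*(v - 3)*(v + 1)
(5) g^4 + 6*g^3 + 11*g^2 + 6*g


(1) = d^2 - 9
(2) = (n - 1)*(n + sqrt(2))*(n + 3*sqrt(2))*(sqrt(2)*n + 1)
(3) = (t - 2)*(t + 6)
(4) = v^4 - 7*v^3 + 7*v^2 + 15*v
(5) = g*(g + 1)*(g + 2)*(g + 3)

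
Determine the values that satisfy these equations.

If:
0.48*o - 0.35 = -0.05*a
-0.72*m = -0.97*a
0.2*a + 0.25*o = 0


Then:
a = -1.05
m = -1.41
o = 0.84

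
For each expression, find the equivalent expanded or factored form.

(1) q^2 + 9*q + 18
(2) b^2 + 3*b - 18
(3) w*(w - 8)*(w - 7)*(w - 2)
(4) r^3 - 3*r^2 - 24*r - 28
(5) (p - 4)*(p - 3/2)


(1) = (q + 3)*(q + 6)
(2) = (b - 3)*(b + 6)
(3) = w^4 - 17*w^3 + 86*w^2 - 112*w
(4) = (r - 7)*(r + 2)^2
(5) = p^2 - 11*p/2 + 6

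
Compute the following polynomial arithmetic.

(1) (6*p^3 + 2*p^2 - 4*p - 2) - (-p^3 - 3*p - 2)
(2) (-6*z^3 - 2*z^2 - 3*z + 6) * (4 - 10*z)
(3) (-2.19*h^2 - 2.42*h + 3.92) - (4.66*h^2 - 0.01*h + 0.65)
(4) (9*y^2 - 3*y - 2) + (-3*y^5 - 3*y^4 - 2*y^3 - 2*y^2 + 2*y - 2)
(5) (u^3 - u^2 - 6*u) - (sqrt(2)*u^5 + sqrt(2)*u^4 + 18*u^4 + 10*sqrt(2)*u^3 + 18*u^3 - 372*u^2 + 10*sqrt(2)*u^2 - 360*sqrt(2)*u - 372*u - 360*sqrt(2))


(1) = 7*p^3 + 2*p^2 - p
(2) = 60*z^4 - 4*z^3 + 22*z^2 - 72*z + 24
(3) = -6.85*h^2 - 2.41*h + 3.27
(4) = -3*y^5 - 3*y^4 - 2*y^3 + 7*y^2 - y - 4
(5) = -sqrt(2)*u^5 - 18*u^4 - sqrt(2)*u^4 - 17*u^3 - 10*sqrt(2)*u^3 - 10*sqrt(2)*u^2 + 371*u^2 + 366*u + 360*sqrt(2)*u + 360*sqrt(2)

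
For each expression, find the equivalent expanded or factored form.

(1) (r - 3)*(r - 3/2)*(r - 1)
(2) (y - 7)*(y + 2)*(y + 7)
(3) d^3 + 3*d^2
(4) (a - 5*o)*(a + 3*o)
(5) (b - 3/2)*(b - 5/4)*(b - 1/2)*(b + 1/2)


(1) = r^3 - 11*r^2/2 + 9*r - 9/2
(2) = y^3 + 2*y^2 - 49*y - 98
(3) = d^2*(d + 3)
(4) = a^2 - 2*a*o - 15*o^2
(5) = b^4 - 11*b^3/4 + 13*b^2/8 + 11*b/16 - 15/32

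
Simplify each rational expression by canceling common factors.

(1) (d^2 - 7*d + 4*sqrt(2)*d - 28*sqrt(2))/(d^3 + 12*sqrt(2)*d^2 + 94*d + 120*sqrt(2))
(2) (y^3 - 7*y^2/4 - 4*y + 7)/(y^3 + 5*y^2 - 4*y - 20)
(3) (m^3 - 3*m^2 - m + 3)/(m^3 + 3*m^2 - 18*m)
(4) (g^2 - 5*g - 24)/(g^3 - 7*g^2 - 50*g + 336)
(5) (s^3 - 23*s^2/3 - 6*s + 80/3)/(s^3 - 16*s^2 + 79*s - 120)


(1) = (d - 7)/(d^2 + 8*sqrt(2)*d + 30)
(2) = (4*y - 7)/(4*y + 20)
(3) = (m^2 - 1)/(m^2 + 6*m)
(4) = (g + 3)/(g^2 + g - 42)
(5) = (3*s^2 + s - 10)/(3*s^2 - 24*s + 45)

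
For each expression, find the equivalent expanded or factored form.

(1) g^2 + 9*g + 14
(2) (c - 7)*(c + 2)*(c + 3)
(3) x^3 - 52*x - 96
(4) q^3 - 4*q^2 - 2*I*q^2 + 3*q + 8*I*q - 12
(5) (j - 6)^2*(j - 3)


(1) = (g + 2)*(g + 7)
(2) = c^3 - 2*c^2 - 29*c - 42
(3) = (x - 8)*(x + 2)*(x + 6)
(4) = (q - 4)*(q - 3*I)*(q + I)
(5) = j^3 - 15*j^2 + 72*j - 108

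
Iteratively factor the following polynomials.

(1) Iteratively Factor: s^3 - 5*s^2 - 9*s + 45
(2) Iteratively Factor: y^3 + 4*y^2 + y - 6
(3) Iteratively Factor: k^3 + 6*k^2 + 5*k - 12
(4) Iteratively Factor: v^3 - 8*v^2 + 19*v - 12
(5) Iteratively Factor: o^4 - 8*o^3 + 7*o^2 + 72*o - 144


(1) = (s - 5)*(s^2 - 9) = (s - 5)*(s - 3)*(s + 3)
(2) = (y + 2)*(y^2 + 2*y - 3) = (y + 2)*(y + 3)*(y - 1)
(3) = (k - 1)*(k^2 + 7*k + 12) = (k - 1)*(k + 4)*(k + 3)
(4) = (v - 1)*(v^2 - 7*v + 12) = (v - 3)*(v - 1)*(v - 4)
(5) = (o - 3)*(o^3 - 5*o^2 - 8*o + 48) = (o - 4)*(o - 3)*(o^2 - o - 12) = (o - 4)*(o - 3)*(o + 3)*(o - 4)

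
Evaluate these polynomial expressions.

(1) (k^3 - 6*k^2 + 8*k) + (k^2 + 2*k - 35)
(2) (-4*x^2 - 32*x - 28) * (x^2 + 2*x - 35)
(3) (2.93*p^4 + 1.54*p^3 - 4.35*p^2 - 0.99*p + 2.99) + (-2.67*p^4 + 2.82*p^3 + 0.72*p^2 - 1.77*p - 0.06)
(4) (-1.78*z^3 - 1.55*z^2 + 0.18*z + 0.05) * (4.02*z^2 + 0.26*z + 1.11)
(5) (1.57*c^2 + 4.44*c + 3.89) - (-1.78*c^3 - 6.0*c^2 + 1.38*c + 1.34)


(1) = k^3 - 5*k^2 + 10*k - 35
(2) = -4*x^4 - 40*x^3 + 48*x^2 + 1064*x + 980
(3) = 0.26*p^4 + 4.36*p^3 - 3.63*p^2 - 2.76*p + 2.93
(4) = -7.1556*z^5 - 6.6938*z^4 - 1.6552*z^3 - 1.4727*z^2 + 0.2128*z + 0.0555
(5) = 1.78*c^3 + 7.57*c^2 + 3.06*c + 2.55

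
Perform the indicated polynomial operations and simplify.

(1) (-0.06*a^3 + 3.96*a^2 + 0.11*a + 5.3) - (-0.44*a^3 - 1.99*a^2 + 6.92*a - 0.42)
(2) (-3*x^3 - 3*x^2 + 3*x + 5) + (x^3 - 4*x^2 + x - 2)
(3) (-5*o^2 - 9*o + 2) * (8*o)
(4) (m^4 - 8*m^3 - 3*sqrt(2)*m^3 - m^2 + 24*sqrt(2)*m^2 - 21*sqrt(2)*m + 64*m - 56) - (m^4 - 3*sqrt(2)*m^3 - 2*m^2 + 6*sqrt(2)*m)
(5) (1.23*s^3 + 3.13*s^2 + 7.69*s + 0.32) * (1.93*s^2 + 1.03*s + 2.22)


(1) = 0.38*a^3 + 5.95*a^2 - 6.81*a + 5.72
(2) = -2*x^3 - 7*x^2 + 4*x + 3
(3) = -40*o^3 - 72*o^2 + 16*o
(4) = -8*m^3 + m^2 + 24*sqrt(2)*m^2 - 27*sqrt(2)*m + 64*m - 56
(5) = 2.3739*s^5 + 7.3078*s^4 + 20.7962*s^3 + 15.4869*s^2 + 17.4014*s + 0.7104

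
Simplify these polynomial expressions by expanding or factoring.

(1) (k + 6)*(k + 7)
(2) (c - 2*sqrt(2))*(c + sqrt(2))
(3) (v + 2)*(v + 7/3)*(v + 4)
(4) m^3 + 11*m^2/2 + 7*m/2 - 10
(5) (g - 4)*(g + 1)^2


(1) = k^2 + 13*k + 42
(2) = c^2 - sqrt(2)*c - 4
(3) = v^3 + 25*v^2/3 + 22*v + 56/3
(4) = (m - 1)*(m + 5/2)*(m + 4)
(5) = g^3 - 2*g^2 - 7*g - 4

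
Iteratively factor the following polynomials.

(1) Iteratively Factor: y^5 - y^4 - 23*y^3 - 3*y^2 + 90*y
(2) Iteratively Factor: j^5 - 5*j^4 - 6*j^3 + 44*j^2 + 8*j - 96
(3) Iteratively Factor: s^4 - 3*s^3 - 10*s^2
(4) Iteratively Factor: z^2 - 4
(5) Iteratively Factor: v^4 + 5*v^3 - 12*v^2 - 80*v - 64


(1) = (y + 3)*(y^4 - 4*y^3 - 11*y^2 + 30*y) = (y - 5)*(y + 3)*(y^3 + y^2 - 6*y) = (y - 5)*(y + 3)^2*(y^2 - 2*y) = y*(y - 5)*(y + 3)^2*(y - 2)
(2) = (j + 2)*(j^4 - 7*j^3 + 8*j^2 + 28*j - 48) = (j - 3)*(j + 2)*(j^3 - 4*j^2 - 4*j + 16) = (j - 3)*(j - 2)*(j + 2)*(j^2 - 2*j - 8) = (j - 3)*(j - 2)*(j + 2)^2*(j - 4)
(3) = (s)*(s^3 - 3*s^2 - 10*s) = s^2*(s^2 - 3*s - 10) = s^2*(s + 2)*(s - 5)
(4) = (z + 2)*(z - 2)
(5) = (v + 4)*(v^3 + v^2 - 16*v - 16) = (v + 4)^2*(v^2 - 3*v - 4) = (v - 4)*(v + 4)^2*(v + 1)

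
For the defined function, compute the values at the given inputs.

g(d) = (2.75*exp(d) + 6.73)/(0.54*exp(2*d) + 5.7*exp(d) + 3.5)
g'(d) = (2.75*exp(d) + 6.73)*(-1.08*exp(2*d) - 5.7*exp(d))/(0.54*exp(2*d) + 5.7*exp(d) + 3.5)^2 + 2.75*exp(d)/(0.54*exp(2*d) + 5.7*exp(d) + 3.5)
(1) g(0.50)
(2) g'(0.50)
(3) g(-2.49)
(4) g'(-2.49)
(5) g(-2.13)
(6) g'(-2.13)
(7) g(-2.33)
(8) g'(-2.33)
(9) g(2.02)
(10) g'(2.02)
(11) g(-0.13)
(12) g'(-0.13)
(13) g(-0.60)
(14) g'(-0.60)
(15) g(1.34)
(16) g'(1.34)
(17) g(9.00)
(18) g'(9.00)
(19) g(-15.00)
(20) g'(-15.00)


(1) = 0.78
(2) = -0.36
(3) = 1.75
(4) = -0.15
(5) = 1.69
(6) = -0.20
(7) = 1.72
(8) = -0.17
(9) = 0.36
(10) = -0.21
(11) = 1.03
(12) = -0.40
(13) = 1.21
(14) = -0.39
(15) = 0.52
(16) = -0.27
(17) = 0.00
(18) = -0.00
(19) = 1.92
(20) = -0.00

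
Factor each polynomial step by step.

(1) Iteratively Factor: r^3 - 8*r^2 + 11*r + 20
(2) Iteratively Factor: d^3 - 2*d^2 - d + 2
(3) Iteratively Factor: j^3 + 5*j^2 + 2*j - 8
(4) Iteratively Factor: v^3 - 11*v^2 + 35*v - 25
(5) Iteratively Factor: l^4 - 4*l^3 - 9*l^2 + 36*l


(1) = (r + 1)*(r^2 - 9*r + 20) = (r - 4)*(r + 1)*(r - 5)
(2) = (d - 1)*(d^2 - d - 2) = (d - 1)*(d + 1)*(d - 2)
(3) = (j + 2)*(j^2 + 3*j - 4) = (j + 2)*(j + 4)*(j - 1)
(4) = (v - 5)*(v^2 - 6*v + 5) = (v - 5)*(v - 1)*(v - 5)
(5) = (l + 3)*(l^3 - 7*l^2 + 12*l) = l*(l + 3)*(l^2 - 7*l + 12) = l*(l - 4)*(l + 3)*(l - 3)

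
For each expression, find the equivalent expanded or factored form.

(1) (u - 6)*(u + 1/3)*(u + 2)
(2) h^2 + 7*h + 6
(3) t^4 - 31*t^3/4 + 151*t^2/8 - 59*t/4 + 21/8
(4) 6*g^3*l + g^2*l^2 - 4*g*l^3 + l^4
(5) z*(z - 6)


(1) = u^3 - 11*u^2/3 - 40*u/3 - 4
(2) = (h + 1)*(h + 6)
(3) = (t - 7/2)*(t - 3)*(t - 1)*(t - 1/4)
(4) = l*(-3*g + l)*(-2*g + l)*(g + l)
(5) = z^2 - 6*z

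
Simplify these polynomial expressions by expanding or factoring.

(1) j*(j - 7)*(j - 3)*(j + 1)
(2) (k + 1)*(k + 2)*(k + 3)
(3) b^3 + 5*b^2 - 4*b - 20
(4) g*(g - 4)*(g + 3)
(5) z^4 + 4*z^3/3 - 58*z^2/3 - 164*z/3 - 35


(1) = j^4 - 9*j^3 + 11*j^2 + 21*j
(2) = k^3 + 6*k^2 + 11*k + 6
(3) = (b - 2)*(b + 2)*(b + 5)
(4) = g^3 - g^2 - 12*g
(5) = (z - 5)*(z + 1)*(z + 7/3)*(z + 3)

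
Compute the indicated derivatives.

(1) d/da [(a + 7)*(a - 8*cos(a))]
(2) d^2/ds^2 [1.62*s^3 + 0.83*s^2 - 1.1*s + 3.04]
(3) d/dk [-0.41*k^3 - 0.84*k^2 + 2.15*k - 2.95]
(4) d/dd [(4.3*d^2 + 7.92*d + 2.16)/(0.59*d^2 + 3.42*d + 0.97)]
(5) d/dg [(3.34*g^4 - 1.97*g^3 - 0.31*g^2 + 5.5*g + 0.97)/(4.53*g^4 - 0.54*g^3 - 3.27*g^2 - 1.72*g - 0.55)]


(1) = a + (a + 7)*(8*sin(a) + 1) - 8*cos(a)
(2) = 9.72*s + 1.66
(3) = -1.23*k^2 - 1.68*k + 2.15
(4) = (10.0332*d^2 + 5.7932*d + 0.2952)/(0.3481*d^4 + 4.0356*d^3 + 12.841*d^2 + 6.6348*d + 0.9409)
(5) = (7.1205*g^6 - 19.035*g^5 - 85.7049*g^4 - 12.2076*g^3 + 23.3401*g^2 + 6.6848*g - 1.3566)/(20.5209*g^8 - 4.8924*g^7 - 29.3346*g^6 - 12.0516*g^5 + 7.5675*g^4 + 11.8428*g^3 + 6.5554*g^2 + 1.892*g + 0.3025)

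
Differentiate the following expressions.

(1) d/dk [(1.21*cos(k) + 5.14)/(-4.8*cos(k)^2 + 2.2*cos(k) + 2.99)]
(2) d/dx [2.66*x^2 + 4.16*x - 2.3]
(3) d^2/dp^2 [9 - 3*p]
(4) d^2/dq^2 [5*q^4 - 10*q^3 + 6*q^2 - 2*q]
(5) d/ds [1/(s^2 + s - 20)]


(1) = (-5.808*cos(k)^2 - 49.344*cos(k) + 7.6901)*sin(k)/(23.04*cos(k)^4 - 21.12*cos(k)^3 - 23.864*cos(k)^2 + 13.156*cos(k) + 8.9401)
(2) = 5.32*x + 4.16
(3) = 0
(4) = 60*q^2 - 60*q + 12
(5) = (-2*s - 1)/(s^2 + s - 20)^2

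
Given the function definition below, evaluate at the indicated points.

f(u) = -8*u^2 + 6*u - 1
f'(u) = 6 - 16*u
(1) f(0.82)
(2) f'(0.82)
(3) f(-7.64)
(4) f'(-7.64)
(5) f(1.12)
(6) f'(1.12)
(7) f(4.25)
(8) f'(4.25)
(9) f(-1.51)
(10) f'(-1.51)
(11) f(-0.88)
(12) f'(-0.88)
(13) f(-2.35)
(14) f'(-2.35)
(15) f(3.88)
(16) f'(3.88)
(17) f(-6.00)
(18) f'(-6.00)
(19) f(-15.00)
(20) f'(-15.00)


(1) = -1.46
(2) = -7.12
(3) = -513.80
(4) = 128.24
(5) = -4.32
(6) = -11.92
(7) = -120.00
(8) = -62.00
(9) = -28.30
(10) = 30.16
(11) = -12.48
(12) = 20.08
(13) = -59.28
(14) = 43.60
(15) = -98.16
(16) = -56.08
(17) = -325.00
(18) = 102.00
(19) = -1891.00
(20) = 246.00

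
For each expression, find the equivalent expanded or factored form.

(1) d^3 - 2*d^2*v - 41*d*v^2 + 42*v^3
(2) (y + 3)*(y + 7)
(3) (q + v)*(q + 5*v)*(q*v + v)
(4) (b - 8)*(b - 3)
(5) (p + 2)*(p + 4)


(1) = (d - 7*v)*(d - v)*(d + 6*v)
(2) = y^2 + 10*y + 21
(3) = q^3*v + 6*q^2*v^2 + q^2*v + 5*q*v^3 + 6*q*v^2 + 5*v^3
(4) = b^2 - 11*b + 24
(5) = p^2 + 6*p + 8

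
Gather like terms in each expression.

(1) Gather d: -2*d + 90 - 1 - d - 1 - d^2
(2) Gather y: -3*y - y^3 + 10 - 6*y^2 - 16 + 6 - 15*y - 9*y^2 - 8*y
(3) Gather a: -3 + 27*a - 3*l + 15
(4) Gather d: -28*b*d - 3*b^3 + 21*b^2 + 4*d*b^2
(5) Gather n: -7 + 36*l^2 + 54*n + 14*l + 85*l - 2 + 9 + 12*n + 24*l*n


(1) = -d^2 - 3*d + 88
(2) = -y^3 - 15*y^2 - 26*y
(3) = 27*a - 3*l + 12
(4) = -3*b^3 + 21*b^2 + d*(4*b^2 - 28*b)
(5) = 36*l^2 + 99*l + n*(24*l + 66)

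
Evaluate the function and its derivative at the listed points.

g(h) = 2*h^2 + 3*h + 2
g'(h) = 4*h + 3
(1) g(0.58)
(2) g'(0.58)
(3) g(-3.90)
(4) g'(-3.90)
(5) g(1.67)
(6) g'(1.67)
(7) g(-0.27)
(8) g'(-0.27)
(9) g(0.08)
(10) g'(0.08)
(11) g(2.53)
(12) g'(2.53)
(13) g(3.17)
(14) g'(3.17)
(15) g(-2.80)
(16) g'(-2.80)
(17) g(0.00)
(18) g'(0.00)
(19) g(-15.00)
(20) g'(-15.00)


(1) = 4.41
(2) = 5.32
(3) = 20.72
(4) = -12.60
(5) = 12.59
(6) = 9.68
(7) = 1.34
(8) = 1.92
(9) = 2.25
(10) = 3.32
(11) = 22.39
(12) = 13.12
(13) = 31.61
(14) = 15.68
(15) = 9.28
(16) = -8.20
(17) = 2.00
(18) = 3.00
(19) = 407.00
(20) = -57.00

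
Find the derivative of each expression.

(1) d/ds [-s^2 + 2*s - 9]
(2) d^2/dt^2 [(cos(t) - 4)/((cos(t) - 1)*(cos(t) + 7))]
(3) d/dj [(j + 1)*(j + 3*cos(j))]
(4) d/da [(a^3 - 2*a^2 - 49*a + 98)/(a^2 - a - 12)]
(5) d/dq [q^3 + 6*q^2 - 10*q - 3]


(1) = 2 - 2*s
(2) = (-(1 - cos(2*t))^2 + 1035*cos(t) + 102*cos(2*t) + 21*cos(3*t) + 1146)/(4*(cos(t) - 1)^2*(cos(t) + 7)^3)
(3) = j - (j + 1)*(3*sin(j) - 1) + 3*cos(j)
(4) = (a^4 - 2*a^3 + 15*a^2 - 148*a + 686)/(a^4 - 2*a^3 - 23*a^2 + 24*a + 144)
(5) = 3*q^2 + 12*q - 10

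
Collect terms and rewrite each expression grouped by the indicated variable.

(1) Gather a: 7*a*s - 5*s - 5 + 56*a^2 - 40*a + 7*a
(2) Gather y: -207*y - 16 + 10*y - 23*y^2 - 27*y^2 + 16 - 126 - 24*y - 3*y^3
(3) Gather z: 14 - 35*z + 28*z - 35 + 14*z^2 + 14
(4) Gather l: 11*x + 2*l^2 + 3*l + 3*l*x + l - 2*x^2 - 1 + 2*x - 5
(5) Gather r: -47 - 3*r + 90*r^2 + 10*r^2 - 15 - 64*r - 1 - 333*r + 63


(1) = 56*a^2 + a*(7*s - 33) - 5*s - 5
(2) = -3*y^3 - 50*y^2 - 221*y - 126
(3) = 14*z^2 - 7*z - 7
(4) = 2*l^2 + l*(3*x + 4) - 2*x^2 + 13*x - 6
(5) = 100*r^2 - 400*r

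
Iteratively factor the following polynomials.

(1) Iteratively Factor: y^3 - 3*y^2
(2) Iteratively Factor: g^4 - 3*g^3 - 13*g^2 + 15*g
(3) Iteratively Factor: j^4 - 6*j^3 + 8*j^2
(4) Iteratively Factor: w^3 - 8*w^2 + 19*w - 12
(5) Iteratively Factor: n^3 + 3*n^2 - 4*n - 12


(1) = (y)*(y^2 - 3*y) = y*(y - 3)*(y)
(2) = (g - 5)*(g^3 + 2*g^2 - 3*g) = (g - 5)*(g - 1)*(g^2 + 3*g) = g*(g - 5)*(g - 1)*(g + 3)
(3) = (j)*(j^3 - 6*j^2 + 8*j) = j*(j - 4)*(j^2 - 2*j) = j*(j - 4)*(j - 2)*(j)
(4) = (w - 4)*(w^2 - 4*w + 3) = (w - 4)*(w - 3)*(w - 1)
(5) = (n + 3)*(n^2 - 4) = (n + 2)*(n + 3)*(n - 2)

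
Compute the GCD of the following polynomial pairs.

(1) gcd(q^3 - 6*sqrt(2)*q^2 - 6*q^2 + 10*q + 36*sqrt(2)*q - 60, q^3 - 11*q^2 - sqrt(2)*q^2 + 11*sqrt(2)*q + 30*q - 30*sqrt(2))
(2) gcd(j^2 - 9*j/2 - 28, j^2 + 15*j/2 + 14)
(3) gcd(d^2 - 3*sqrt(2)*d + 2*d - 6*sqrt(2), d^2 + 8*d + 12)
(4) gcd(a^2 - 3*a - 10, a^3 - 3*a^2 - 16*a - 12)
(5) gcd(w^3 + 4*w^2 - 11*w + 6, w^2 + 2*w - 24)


(1) = gcd((q - 6)*(q - 5*sqrt(2))*(q - sqrt(2)), (q - 6)*(q - 5)*(q - sqrt(2))) = q^2 + q*(-6 - sqrt(2)) + 6*sqrt(2)
(2) = gcd((j - 8)*(j + 7/2), (j + 7/2)*(j + 4)) = j + 7/2
(3) = gcd((d + 2)*(d - 3*sqrt(2)), (d + 2)*(d + 6)) = d + 2
(4) = a + 2
(5) = w + 6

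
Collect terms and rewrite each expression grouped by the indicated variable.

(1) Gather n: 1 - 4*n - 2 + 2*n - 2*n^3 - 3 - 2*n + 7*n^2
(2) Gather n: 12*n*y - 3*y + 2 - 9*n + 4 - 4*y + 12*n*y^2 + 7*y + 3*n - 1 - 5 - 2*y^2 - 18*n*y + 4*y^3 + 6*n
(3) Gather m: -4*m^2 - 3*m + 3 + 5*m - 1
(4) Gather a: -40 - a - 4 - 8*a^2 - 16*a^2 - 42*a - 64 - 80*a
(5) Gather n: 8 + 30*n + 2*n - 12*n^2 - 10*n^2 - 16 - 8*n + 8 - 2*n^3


(1) = -2*n^3 + 7*n^2 - 4*n - 4
(2) = n*(12*y^2 - 6*y) + 4*y^3 - 2*y^2
(3) = -4*m^2 + 2*m + 2
(4) = -24*a^2 - 123*a - 108
(5) = -2*n^3 - 22*n^2 + 24*n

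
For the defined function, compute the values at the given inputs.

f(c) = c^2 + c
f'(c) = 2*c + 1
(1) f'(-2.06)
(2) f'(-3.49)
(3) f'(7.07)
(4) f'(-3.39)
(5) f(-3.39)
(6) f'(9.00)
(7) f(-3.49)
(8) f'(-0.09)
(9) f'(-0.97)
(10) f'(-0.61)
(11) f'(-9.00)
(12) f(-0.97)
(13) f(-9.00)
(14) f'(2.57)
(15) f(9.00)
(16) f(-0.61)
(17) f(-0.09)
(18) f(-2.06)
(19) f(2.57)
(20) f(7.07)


(1) = -3.12
(2) = -5.98
(3) = 15.14
(4) = -5.78
(5) = 8.10
(6) = 19.00
(7) = 8.69
(8) = 0.82
(9) = -0.94
(10) = -0.22
(11) = -17.00
(12) = -0.03
(13) = 72.00
(14) = 6.14
(15) = 90.00
(16) = -0.24
(17) = -0.08
(18) = 2.18
(19) = 9.17
(20) = 57.05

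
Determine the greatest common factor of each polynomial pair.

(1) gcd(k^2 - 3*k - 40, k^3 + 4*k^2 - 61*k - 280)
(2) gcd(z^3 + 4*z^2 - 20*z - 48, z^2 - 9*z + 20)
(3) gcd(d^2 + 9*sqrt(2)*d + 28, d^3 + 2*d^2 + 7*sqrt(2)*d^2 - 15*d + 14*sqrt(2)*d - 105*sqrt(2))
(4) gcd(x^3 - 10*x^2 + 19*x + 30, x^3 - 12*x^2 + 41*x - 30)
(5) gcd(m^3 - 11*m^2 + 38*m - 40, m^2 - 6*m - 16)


(1) = gcd((k - 8)*(k + 5), (k - 8)*(k + 5)*(k + 7)) = k^2 - 3*k - 40
(2) = z - 4
(3) = d + 7*sqrt(2)
(4) = gcd((x - 6)*(x - 5)*(x + 1), (x - 6)*(x - 5)*(x - 1)) = x^2 - 11*x + 30
(5) = 1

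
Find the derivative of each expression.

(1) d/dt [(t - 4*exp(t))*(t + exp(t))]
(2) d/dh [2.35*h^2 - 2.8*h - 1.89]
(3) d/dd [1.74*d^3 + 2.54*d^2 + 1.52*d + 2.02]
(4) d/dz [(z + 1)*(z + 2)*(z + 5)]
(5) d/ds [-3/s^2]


(1) = -3*t*exp(t) + 2*t - 8*exp(2*t) - 3*exp(t)
(2) = 4.7*h - 2.8
(3) = 5.22*d^2 + 5.08*d + 1.52
(4) = 3*z^2 + 16*z + 17
(5) = 6/s^3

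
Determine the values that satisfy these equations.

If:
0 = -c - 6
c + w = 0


Then:
c = -6
w = 6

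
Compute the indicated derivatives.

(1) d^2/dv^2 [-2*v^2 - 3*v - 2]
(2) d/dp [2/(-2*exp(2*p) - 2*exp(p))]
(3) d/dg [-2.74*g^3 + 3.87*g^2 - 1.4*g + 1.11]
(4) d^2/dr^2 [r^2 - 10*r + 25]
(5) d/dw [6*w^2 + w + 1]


(1) = -4
(2) = (2*exp(p) + 1)*exp(-p)/(exp(p) + 1)^2
(3) = -8.22*g^2 + 7.74*g - 1.4
(4) = 2
(5) = 12*w + 1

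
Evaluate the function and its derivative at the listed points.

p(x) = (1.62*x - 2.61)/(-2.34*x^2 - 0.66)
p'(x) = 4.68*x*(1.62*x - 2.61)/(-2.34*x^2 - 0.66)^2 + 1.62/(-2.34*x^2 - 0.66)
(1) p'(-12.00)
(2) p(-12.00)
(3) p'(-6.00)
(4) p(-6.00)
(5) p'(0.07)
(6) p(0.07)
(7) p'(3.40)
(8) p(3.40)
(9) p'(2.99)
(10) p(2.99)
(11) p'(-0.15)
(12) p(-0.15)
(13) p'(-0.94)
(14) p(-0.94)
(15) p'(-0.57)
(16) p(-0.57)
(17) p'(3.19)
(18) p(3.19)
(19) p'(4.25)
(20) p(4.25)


(1) = 0.01
(2) = 0.07
(3) = 0.03
(4) = 0.15
(5) = -4.23
(6) = 3.72
(7) = 0.00
(8) = -0.10
(9) = -0.01
(10) = -0.10
(11) = 1.67
(12) = 4.00
(13) = 1.85
(14) = 1.52
(15) = 3.53
(16) = 2.49
(17) = -0.00
(18) = -0.10
(19) = 0.01
(20) = -0.10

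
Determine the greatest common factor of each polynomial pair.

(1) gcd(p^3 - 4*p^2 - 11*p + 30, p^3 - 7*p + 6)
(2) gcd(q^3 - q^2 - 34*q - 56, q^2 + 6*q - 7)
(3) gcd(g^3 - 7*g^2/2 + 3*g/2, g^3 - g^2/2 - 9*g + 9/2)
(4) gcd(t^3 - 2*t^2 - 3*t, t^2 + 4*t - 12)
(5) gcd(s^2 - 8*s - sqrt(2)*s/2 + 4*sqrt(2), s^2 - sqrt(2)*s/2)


(1) = p^2 + p - 6
(2) = 1
(3) = gcd(g*(g - 3)*(g - 1/2), (g - 3)*(g - 1/2)*(g + 3)) = g^2 - 7*g/2 + 3/2
(4) = 1
(5) = s - sqrt(2)/2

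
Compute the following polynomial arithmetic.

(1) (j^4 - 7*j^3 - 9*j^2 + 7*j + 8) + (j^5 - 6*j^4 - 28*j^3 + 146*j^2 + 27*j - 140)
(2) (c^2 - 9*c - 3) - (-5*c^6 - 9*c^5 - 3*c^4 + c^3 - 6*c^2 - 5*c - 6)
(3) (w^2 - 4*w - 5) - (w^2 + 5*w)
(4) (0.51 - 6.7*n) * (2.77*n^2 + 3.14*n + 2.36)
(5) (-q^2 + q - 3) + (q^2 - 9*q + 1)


(1) = j^5 - 5*j^4 - 35*j^3 + 137*j^2 + 34*j - 132
(2) = 5*c^6 + 9*c^5 + 3*c^4 - c^3 + 7*c^2 - 4*c + 3
(3) = -9*w - 5
(4) = -18.559*n^3 - 19.6253*n^2 - 14.2106*n + 1.2036
(5) = -8*q - 2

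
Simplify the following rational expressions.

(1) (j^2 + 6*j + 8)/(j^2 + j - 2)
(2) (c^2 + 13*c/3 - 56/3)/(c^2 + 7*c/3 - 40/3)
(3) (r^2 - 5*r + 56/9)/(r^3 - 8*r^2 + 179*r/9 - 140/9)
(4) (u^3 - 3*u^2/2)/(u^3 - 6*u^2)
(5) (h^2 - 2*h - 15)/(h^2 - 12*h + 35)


(1) = (j + 4)/(j - 1)
(2) = (c + 7)/(c + 5)
(3) = (3*r - 8)/(3*r^2 - 17*r + 20)
(4) = (2*u - 3)/(2*u - 12)
(5) = (h + 3)/(h - 7)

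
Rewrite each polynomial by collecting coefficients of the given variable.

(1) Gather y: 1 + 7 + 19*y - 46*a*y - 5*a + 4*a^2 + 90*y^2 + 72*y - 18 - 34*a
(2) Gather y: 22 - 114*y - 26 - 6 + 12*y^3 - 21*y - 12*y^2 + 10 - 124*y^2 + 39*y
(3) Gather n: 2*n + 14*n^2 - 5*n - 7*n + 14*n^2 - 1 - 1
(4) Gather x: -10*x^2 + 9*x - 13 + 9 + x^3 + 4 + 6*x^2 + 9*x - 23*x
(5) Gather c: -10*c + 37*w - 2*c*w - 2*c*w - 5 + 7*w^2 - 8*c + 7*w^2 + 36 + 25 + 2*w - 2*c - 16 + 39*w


(1) = 4*a^2 - 39*a + 90*y^2 + y*(91 - 46*a) - 10
(2) = 12*y^3 - 136*y^2 - 96*y
(3) = 28*n^2 - 10*n - 2
(4) = x^3 - 4*x^2 - 5*x
(5) = c*(-4*w - 20) + 14*w^2 + 78*w + 40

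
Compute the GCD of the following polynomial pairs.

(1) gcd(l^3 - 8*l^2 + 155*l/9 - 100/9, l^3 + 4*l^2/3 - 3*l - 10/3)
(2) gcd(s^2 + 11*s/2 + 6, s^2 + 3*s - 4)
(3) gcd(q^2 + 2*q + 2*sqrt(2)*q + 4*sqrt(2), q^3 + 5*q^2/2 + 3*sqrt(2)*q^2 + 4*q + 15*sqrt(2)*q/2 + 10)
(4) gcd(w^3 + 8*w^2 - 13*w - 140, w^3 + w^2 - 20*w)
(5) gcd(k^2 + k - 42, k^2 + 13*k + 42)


(1) = gcd((l - 5)*(l - 5/3)*(l - 4/3), (l - 5/3)*(l + 1)*(l + 2)) = l - 5/3
(2) = gcd((s + 3/2)*(s + 4), (s - 1)*(s + 4)) = s + 4
(3) = q + 2*sqrt(2)
(4) = gcd((w - 4)*(w + 5)*(w + 7), w*(w - 4)*(w + 5)) = w^2 + w - 20
(5) = gcd((k - 6)*(k + 7), (k + 6)*(k + 7)) = k + 7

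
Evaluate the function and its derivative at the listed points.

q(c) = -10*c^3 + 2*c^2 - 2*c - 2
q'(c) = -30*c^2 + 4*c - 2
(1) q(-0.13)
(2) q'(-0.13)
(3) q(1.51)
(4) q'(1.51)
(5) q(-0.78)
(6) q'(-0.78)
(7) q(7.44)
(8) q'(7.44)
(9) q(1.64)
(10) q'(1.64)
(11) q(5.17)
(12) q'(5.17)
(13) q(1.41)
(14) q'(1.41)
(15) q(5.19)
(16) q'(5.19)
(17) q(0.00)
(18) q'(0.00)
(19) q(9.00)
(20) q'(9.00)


(1) = -1.68
(2) = -3.03
(3) = -34.89
(4) = -64.36
(5) = 5.52
(6) = -23.37
(7) = -4024.48
(8) = -1632.85
(9) = -44.01
(10) = -76.13
(11) = -1340.77
(12) = -783.19
(13) = -28.88
(14) = -56.00
(15) = -1356.49
(16) = -789.32
(17) = -2.00
(18) = -2.00
(19) = -7148.00
(20) = -2396.00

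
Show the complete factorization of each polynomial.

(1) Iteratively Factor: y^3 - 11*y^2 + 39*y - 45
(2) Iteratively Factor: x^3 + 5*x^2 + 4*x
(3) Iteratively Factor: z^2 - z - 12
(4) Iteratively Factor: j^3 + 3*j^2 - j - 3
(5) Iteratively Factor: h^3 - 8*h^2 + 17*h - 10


(1) = (y - 5)*(y^2 - 6*y + 9) = (y - 5)*(y - 3)*(y - 3)
(2) = (x + 4)*(x^2 + x) = x*(x + 4)*(x + 1)
(3) = (z - 4)*(z + 3)
(4) = (j + 3)*(j^2 - 1) = (j + 1)*(j + 3)*(j - 1)
(5) = (h - 1)*(h^2 - 7*h + 10) = (h - 2)*(h - 1)*(h - 5)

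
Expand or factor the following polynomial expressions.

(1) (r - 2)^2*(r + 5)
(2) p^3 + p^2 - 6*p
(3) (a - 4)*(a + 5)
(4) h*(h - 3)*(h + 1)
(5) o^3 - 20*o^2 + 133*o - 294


(1) = r^3 + r^2 - 16*r + 20
(2) = p*(p - 2)*(p + 3)
(3) = a^2 + a - 20
(4) = h^3 - 2*h^2 - 3*h
(5) = (o - 7)^2*(o - 6)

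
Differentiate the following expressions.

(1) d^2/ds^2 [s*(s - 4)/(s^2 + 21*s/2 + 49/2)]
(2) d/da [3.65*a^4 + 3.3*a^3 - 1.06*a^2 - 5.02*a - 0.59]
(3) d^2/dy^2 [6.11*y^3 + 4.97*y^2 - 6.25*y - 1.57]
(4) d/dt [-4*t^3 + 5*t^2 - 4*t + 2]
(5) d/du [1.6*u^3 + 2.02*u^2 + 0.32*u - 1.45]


(1) = 4*(-58*s^3 - 294*s^2 + 1176*s + 6517)/(8*s^6 + 252*s^5 + 3234*s^4 + 21609*s^3 + 79233*s^2 + 151263*s + 117649)
(2) = 14.6*a^3 + 9.9*a^2 - 2.12*a - 5.02
(3) = 36.66*y + 9.94
(4) = -12*t^2 + 10*t - 4
(5) = 4.8*u^2 + 4.04*u + 0.32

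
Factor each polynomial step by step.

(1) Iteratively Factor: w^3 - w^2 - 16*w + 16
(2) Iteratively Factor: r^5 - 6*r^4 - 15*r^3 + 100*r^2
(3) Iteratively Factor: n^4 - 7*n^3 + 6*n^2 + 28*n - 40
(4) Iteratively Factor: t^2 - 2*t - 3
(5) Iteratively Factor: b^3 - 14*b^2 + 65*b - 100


(1) = (w - 1)*(w^2 - 16) = (w - 1)*(w + 4)*(w - 4)
(2) = (r)*(r^4 - 6*r^3 - 15*r^2 + 100*r) = r*(r - 5)*(r^3 - r^2 - 20*r) = r*(r - 5)*(r + 4)*(r^2 - 5*r) = r^2*(r - 5)*(r + 4)*(r - 5)
(3) = (n - 5)*(n^3 - 2*n^2 - 4*n + 8) = (n - 5)*(n + 2)*(n^2 - 4*n + 4) = (n - 5)*(n - 2)*(n + 2)*(n - 2)
(4) = (t - 3)*(t + 1)
(5) = (b - 4)*(b^2 - 10*b + 25) = (b - 5)*(b - 4)*(b - 5)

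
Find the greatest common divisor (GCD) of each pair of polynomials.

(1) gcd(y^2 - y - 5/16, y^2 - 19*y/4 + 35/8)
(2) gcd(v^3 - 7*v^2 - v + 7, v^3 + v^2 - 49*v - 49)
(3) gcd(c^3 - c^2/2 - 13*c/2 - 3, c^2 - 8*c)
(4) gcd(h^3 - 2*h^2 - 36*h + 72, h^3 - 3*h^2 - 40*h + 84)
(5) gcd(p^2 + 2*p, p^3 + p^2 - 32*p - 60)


(1) = gcd((y - 5/4)*(y + 1/4), (y - 7/2)*(y - 5/4)) = y - 5/4
(2) = gcd((v - 7)*(v - 1)*(v + 1), (v - 7)*(v + 1)*(v + 7)) = v^2 - 6*v - 7
(3) = gcd((c - 3)*(c + 1/2)*(c + 2), c*(c - 8)) = 1
(4) = gcd((h - 6)*(h - 2)*(h + 6), (h - 7)*(h - 2)*(h + 6)) = h^2 + 4*h - 12
(5) = gcd(p*(p + 2), (p - 6)*(p + 2)*(p + 5)) = p + 2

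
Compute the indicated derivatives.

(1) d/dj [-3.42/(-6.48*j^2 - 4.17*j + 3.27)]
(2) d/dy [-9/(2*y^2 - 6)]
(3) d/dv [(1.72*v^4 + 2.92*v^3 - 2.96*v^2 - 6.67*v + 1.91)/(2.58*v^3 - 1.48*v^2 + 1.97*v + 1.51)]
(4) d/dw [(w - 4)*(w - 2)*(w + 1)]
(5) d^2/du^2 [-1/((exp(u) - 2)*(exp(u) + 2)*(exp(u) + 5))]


(1) = (-44.3232*j - 14.2614)/(6.48*j^2 + 4.17*j - 3.27)^2
(2) = 9*y/(y^2 - 3)^2
(3) = (4.4376*v^6 - 5.0912*v^5 + 13.4804*v^4 + 56.3108*v^3 - 17.2586*v^2 - 3.2856*v - 13.8344)/(6.6564*v^6 - 7.6368*v^5 + 12.3556*v^4 + 1.9604*v^3 - 0.5887*v^2 + 5.9494*v + 2.2801)
(4) = 3*w^2 - 10*w + 2
(5) = (-9*exp(5*u) - 55*exp(4*u) - 92*exp(3*u) - 120*exp(2*u) - 416*exp(u) + 80)*exp(u)/(exp(9*u) + 15*exp(8*u) + 63*exp(7*u) - 55*exp(6*u) - 852*exp(5*u) - 780*exp(4*u) + 3536*exp(3*u) + 5040*exp(2*u) - 4800*exp(u) - 8000)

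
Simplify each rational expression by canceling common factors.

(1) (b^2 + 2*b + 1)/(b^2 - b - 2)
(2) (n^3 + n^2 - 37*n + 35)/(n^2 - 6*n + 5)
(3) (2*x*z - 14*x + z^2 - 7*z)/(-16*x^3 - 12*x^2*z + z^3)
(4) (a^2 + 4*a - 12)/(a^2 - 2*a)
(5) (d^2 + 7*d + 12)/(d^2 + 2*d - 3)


(1) = (b + 1)/(b - 2)
(2) = n + 7
(3) = (7 - z)/(8*x^2 + 2*x*z - z^2)
(4) = (a + 6)/a
(5) = (d + 4)/(d - 1)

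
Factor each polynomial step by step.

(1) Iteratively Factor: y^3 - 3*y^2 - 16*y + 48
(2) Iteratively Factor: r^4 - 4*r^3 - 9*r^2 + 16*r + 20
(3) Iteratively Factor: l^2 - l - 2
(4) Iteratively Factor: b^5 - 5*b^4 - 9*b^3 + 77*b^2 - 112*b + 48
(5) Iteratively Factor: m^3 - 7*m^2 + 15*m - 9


(1) = (y - 3)*(y^2 - 16) = (y - 4)*(y - 3)*(y + 4)
(2) = (r - 2)*(r^3 - 2*r^2 - 13*r - 10) = (r - 2)*(r + 1)*(r^2 - 3*r - 10) = (r - 2)*(r + 1)*(r + 2)*(r - 5)
(3) = (l + 1)*(l - 2)
(4) = (b - 1)*(b^4 - 4*b^3 - 13*b^2 + 64*b - 48) = (b - 1)^2*(b^3 - 3*b^2 - 16*b + 48) = (b - 4)*(b - 1)^2*(b^2 + b - 12) = (b - 4)*(b - 1)^2*(b + 4)*(b - 3)
(5) = (m - 1)*(m^2 - 6*m + 9) = (m - 3)*(m - 1)*(m - 3)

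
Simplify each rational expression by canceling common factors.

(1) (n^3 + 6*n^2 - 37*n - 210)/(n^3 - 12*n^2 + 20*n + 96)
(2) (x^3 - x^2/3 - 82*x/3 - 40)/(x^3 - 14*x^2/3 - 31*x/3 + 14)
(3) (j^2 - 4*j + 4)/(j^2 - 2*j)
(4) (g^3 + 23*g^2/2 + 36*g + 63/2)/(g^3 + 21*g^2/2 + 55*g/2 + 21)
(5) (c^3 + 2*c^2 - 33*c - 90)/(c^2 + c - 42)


(1) = (n^2 + 12*n + 35)/(n^2 - 6*n - 16)
(2) = (3*x^2 + 17*x + 20)/(3*x^2 + 4*x - 7)
(3) = (j - 2)/j
(4) = (g + 3)/(g + 2)
(5) = (c^2 + 8*c + 15)/(c + 7)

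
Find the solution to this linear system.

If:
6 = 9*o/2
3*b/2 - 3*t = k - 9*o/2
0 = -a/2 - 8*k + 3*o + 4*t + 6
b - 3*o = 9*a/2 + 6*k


Then:
a = -4*t/25 - 88/25
b = 117*t/50 - 151/50
k = 51*t/100 + 147/100
o = 4/3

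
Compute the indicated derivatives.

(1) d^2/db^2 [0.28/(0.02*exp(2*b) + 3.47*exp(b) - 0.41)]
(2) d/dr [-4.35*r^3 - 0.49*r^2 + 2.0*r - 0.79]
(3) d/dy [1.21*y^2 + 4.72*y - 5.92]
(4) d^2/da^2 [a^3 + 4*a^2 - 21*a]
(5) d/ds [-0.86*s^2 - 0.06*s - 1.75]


(1) = (-(0.0224*exp(b) + 0.9716)*(0.02*exp(2*b) + 3.47*exp(b) - 0.41) + 0.28*(0.04*exp(b) + 3.47)*(0.08*exp(b) + 6.94)*exp(b))*exp(b)/(0.02*exp(2*b) + 3.47*exp(b) - 0.41)^3
(2) = -13.05*r^2 - 0.98*r + 2.0
(3) = 2.42*y + 4.72
(4) = 6*a + 8
(5) = -1.72*s - 0.06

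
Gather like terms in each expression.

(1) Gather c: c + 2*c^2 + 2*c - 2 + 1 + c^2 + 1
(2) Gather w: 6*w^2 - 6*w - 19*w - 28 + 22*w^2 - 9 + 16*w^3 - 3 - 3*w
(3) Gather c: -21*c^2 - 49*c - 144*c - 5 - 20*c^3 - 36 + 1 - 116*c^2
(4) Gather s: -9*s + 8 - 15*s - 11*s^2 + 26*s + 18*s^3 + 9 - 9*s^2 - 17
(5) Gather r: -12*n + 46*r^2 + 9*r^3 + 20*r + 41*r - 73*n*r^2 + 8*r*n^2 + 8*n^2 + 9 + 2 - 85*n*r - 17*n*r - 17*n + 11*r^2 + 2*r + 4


(1) = 3*c^2 + 3*c
(2) = 16*w^3 + 28*w^2 - 28*w - 40
(3) = -20*c^3 - 137*c^2 - 193*c - 40
(4) = 18*s^3 - 20*s^2 + 2*s
(5) = 8*n^2 - 29*n + 9*r^3 + r^2*(57 - 73*n) + r*(8*n^2 - 102*n + 63) + 15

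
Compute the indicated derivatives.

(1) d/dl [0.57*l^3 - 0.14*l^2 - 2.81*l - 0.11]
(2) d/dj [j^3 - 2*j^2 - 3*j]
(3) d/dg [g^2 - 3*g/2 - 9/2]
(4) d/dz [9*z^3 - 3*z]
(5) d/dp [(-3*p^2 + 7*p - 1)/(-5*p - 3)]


(1) = 1.71*l^2 - 0.28*l - 2.81
(2) = 3*j^2 - 4*j - 3
(3) = 2*g - 3/2
(4) = 27*z^2 - 3
(5) = (15*p^2 + 18*p - 26)/(25*p^2 + 30*p + 9)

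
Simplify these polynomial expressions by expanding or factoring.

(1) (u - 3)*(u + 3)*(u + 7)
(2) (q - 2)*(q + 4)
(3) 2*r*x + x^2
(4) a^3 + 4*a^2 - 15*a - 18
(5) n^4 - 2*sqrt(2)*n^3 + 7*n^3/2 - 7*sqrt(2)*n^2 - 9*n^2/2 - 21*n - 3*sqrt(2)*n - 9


(1) = u^3 + 7*u^2 - 9*u - 63
(2) = q^2 + 2*q - 8
(3) = x*(2*r + x)
(4) = (a - 3)*(a + 1)*(a + 6)
(5) = (n + 1/2)*(n + 3)*(n - 3*sqrt(2))*(n + sqrt(2))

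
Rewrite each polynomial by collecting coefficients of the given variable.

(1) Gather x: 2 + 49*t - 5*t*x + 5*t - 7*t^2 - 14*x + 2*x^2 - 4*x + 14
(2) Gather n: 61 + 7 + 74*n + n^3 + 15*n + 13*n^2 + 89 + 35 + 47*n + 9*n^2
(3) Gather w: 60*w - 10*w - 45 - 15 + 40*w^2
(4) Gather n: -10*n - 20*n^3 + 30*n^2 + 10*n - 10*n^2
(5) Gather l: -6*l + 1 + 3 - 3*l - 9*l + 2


(1) = -7*t^2 + 54*t + 2*x^2 + x*(-5*t - 18) + 16
(2) = n^3 + 22*n^2 + 136*n + 192
(3) = 40*w^2 + 50*w - 60
(4) = -20*n^3 + 20*n^2
(5) = 6 - 18*l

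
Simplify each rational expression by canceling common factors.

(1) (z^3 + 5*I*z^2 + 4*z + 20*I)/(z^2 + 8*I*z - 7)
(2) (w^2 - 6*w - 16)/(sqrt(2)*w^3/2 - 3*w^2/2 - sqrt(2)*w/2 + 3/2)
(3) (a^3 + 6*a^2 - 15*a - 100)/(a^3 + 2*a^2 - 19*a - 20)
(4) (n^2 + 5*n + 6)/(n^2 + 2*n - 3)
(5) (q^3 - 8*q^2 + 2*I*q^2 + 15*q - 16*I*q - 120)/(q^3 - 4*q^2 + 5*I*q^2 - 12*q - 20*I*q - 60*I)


(1) = (z^3 + 5*I*z^2 + 4*z + 20*I)/(z^2 + 8*I*z - 7)
(2) = (2*w^2 - 12*w - 32)/(sqrt(2)*w^3 - 3*w^2 - sqrt(2)*w + 3)
(3) = (a + 5)/(a + 1)
(4) = (n + 2)/(n - 1)
(5) = (q^2 + q*(-8 - 3*I) + 24*I)/(q^2 - 4*q - 12)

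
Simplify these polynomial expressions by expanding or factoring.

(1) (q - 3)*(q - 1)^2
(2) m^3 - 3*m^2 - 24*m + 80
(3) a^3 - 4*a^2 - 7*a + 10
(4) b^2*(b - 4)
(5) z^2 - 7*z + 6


(1) = q^3 - 5*q^2 + 7*q - 3
(2) = (m - 4)^2*(m + 5)
(3) = (a - 5)*(a - 1)*(a + 2)
(4) = b^3 - 4*b^2
(5) = (z - 6)*(z - 1)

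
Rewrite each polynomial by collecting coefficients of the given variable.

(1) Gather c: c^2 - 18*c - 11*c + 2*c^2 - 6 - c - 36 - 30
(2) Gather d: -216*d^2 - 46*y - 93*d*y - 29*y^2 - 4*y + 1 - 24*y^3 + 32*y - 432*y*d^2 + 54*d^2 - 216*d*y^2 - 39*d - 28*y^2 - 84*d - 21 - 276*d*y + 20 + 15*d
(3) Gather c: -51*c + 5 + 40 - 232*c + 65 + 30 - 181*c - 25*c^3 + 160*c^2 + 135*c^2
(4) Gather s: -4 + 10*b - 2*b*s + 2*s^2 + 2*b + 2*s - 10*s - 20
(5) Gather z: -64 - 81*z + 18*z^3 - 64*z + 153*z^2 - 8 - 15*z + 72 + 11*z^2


(1) = 3*c^2 - 30*c - 72
(2) = d^2*(-432*y - 162) + d*(-216*y^2 - 369*y - 108) - 24*y^3 - 57*y^2 - 18*y
(3) = -25*c^3 + 295*c^2 - 464*c + 140
(4) = 12*b + 2*s^2 + s*(-2*b - 8) - 24
(5) = 18*z^3 + 164*z^2 - 160*z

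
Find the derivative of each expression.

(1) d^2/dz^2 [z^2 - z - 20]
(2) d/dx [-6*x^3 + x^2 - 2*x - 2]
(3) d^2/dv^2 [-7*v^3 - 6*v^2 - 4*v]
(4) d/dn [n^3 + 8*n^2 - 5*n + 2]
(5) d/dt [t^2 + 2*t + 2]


(1) = 2
(2) = -18*x^2 + 2*x - 2
(3) = -42*v - 12
(4) = 3*n^2 + 16*n - 5
(5) = 2*t + 2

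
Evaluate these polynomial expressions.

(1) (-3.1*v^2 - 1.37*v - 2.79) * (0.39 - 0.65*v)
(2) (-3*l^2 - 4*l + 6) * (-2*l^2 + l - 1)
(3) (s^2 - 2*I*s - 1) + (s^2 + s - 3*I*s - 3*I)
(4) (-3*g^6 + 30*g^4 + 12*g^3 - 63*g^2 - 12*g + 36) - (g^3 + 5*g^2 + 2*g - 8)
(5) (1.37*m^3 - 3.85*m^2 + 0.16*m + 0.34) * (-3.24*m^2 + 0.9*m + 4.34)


(1) = 2.015*v^3 - 0.3185*v^2 + 1.2792*v - 1.0881
(2) = 6*l^4 + 5*l^3 - 13*l^2 + 10*l - 6
(3) = 2*s^2 + s - 5*I*s - 1 - 3*I
(4) = -3*g^6 + 30*g^4 + 11*g^3 - 68*g^2 - 14*g + 44
(5) = -4.4388*m^5 + 13.707*m^4 + 1.9624*m^3 - 17.6666*m^2 + 1.0004*m + 1.4756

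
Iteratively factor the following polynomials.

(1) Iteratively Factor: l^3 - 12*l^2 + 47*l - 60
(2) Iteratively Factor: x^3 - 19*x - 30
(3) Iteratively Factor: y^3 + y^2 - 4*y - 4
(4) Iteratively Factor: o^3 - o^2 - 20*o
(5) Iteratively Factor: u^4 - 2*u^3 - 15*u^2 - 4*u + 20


(1) = (l - 3)*(l^2 - 9*l + 20) = (l - 4)*(l - 3)*(l - 5)
(2) = (x + 2)*(x^2 - 2*x - 15) = (x - 5)*(x + 2)*(x + 3)
(3) = (y + 2)*(y^2 - y - 2) = (y - 2)*(y + 2)*(y + 1)
(4) = (o + 4)*(o^2 - 5*o) = (o - 5)*(o + 4)*(o)
(5) = (u - 1)*(u^3 - u^2 - 16*u - 20) = (u - 1)*(u + 2)*(u^2 - 3*u - 10) = (u - 1)*(u + 2)^2*(u - 5)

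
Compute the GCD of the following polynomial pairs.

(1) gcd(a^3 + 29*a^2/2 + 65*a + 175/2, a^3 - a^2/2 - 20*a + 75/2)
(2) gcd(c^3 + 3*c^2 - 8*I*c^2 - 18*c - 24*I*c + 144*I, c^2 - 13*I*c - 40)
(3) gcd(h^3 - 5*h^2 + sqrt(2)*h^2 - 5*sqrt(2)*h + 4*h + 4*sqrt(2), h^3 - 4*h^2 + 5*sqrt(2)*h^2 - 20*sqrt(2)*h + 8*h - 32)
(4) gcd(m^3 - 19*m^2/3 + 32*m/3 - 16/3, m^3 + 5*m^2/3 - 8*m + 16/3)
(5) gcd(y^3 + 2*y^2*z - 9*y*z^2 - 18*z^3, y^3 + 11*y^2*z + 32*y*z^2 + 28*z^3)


(1) = gcd((a + 5/2)*(a + 5)*(a + 7), (a - 3)*(a - 5/2)*(a + 5)) = a + 5
(2) = gcd((c - 3)*(c + 6)*(c - 8*I), (c - 8*I)*(c - 5*I)) = c - 8*I
(3) = gcd((h - 4)*(h - 1)*(h + sqrt(2)), (h - 4)*(h + sqrt(2))*(h + 4*sqrt(2))) = h^2 + h*(-4 + sqrt(2)) - 4*sqrt(2)
(4) = gcd((m - 4)*(m - 4/3)*(m - 1), (m - 4/3)*(m - 1)*(m + 4)) = m^2 - 7*m/3 + 4/3
(5) = y + 2*z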